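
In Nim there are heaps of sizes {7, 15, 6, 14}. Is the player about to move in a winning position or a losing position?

Losing position

Compute the nim-sum pairwise:
7 ^ 15 = 8
8 ^ 6 = 14
14 ^ 14 = 0
The nim-sum is 0, so this is a P-position: the player to move is in a losing position under optimal play.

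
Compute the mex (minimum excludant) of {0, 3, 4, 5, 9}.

0 is in the set but 1 is not, so the mex is 1.

1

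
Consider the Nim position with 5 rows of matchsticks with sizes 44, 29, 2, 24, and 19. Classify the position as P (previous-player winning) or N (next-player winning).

Compute the nim-sum pairwise:
44 XOR 29 = 49
49 XOR 2 = 51
51 XOR 24 = 43
43 XOR 19 = 56
The nim-sum is 56 ≠ 0, so this is an N-position: the player to move can win.

N-position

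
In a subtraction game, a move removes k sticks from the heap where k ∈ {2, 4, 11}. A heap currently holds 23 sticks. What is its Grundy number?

2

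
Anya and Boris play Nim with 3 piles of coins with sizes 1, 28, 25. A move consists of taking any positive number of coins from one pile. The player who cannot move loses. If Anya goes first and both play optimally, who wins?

Anya wins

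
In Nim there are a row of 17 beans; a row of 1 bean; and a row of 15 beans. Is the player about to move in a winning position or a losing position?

Compute the nim-sum pairwise:
17 ^ 1 = 16
16 ^ 15 = 31
The nim-sum is 31 ≠ 0, so this is an N-position: the player to move can win.

Winning position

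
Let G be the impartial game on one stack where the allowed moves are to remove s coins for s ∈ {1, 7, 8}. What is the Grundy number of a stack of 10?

2

Grundy values for subtraction set {1, 7, 8}:
k:     0  1  2  3  4  5  6  7  8  9 10
g(k):  0  1  0  1  0  1  0  1  2  3  2
So g(10) = 2.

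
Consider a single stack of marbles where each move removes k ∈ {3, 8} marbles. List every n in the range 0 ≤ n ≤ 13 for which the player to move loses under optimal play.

0, 1, 2, 6, 7, 11, 12, 13

Compute g(0), g(1), … for moves {3, 8}:
k:     0  1  2  3  4  5  6  7  8  9 10 11 12 13
g(k):  0  0  0  1  1  1  0  0  2  1  1  0  0  0
The P-positions (g = 0) in 0..13 are 0, 1, 2, 6, 7, 11, 12, 13.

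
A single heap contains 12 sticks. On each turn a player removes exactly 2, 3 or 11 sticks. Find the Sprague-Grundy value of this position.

1

Build the Grundy sequence with g(k) = mex{g(k−s) : s ∈ {2, 3, 11}, s ≤ k}:
g(0) = mex{} = 0
g(1) = mex{} = 0
g(2) = mex{0} = 1
g(3) = mex{0} = 1
g(4) = mex{0,1} = 2
g(5) = mex{1} = 0
g(6) = mex{1,2} = 0
g(7) = mex{0,2} = 1
g(8) = mex{0} = 1
g(9) = mex{0,1} = 2
g(10) = mex{1} = 0
g(11) = mex{0,1,2} = 3
g(12) = mex{0,2} = 1
So g(12) = 1.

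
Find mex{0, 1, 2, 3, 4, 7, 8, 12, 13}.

The values 0, 1, 2, 3, 4 are all present; 5 is the first non-negative integer missing from the set.

5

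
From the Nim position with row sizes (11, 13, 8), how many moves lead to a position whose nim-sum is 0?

3

Nim-sum: 11 XOR 13 XOR 8 = 14.
The overall nim-sum is X = 14. A row of size p has a winning move iff p XOR X < p (reduce it to p XOR X).
  11: 11 XOR 14 = 5 < 11 — winning move (to 5).
  13: 13 XOR 14 = 3 < 13 — winning move (to 3).
  8: 8 XOR 14 = 6 < 8 — winning move (to 6).
That gives 3 winning moves.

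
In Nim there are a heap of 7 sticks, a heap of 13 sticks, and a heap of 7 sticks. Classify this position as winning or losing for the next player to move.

Winning position

Compute the nim-sum pairwise:
7 ⊕ 13 = 10
10 ⊕ 7 = 13
The nim-sum is 13 ≠ 0, so this is an N-position: the player to move can win.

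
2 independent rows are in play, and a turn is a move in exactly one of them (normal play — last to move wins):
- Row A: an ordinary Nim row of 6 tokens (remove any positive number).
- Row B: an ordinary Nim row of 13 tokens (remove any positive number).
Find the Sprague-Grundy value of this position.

11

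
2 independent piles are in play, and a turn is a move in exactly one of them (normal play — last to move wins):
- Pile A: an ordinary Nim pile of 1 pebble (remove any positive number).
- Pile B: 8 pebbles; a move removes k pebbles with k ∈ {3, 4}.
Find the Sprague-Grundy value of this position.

1

Pile A is a plain Nim pile of size 1, so its Grundy value is 1.
For pile B, compute g(0), g(1), … with moves {3, 4}:
k:     0  1  2  3  4  5  6  7  8
g(k):  0  0  0  1  1  1  2  0  0
So g(8) = 0.
The value of a disjunctive sum is the nim-sum of the parts.
Combined value = 1 XOR 0 = 1.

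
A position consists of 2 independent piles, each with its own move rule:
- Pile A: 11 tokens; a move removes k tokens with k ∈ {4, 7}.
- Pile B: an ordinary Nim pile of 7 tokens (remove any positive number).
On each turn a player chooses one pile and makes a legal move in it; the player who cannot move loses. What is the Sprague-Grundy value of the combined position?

7

Grundy values for pile A (subtraction set {4, 7}):
k:     0  1  2  3  4  5  6  7  8  9 10 11
g(k):  0  0  0  0  1  1  1  1  2  2  2  0
So g(11) = 0.
Pile B is a plain Nim pile of size 7, so its Grundy value is 7.
The value of a disjunctive sum is the nim-sum of the parts.
Combined value = 0 ⊕ 7 = 7.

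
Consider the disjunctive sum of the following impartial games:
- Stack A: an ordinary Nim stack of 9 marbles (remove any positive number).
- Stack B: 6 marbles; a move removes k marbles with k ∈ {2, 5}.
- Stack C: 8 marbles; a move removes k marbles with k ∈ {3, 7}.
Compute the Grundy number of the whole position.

10

Stack A is a plain Nim stack of size 9, so its Grundy value is 9.
Grundy values for stack B (subtraction set {2, 5}):
k:     0  1  2  3  4  5  6
g(k):  0  0  1  1  0  2  1
So g(6) = 1.
Build the Grundy sequence for stack C with g(k) = mex{g(k−s) : s ∈ {3, 7}, s ≤ k}:
g(0) = mex{} = 0
g(1) = mex{} = 0
g(2) = mex{} = 0
g(3) = mex{0} = 1
g(4) = mex{0} = 1
g(5) = mex{0} = 1
g(6) = mex{1} = 0
g(7) = mex{0,1} = 2
g(8) = mex{0,1} = 2
So g(8) = 2.
By the Sprague-Grundy theorem, the Grundy value of a sum of independent games is the XOR of the component values.
Combined value = 9 XOR 1 XOR 2 = 10.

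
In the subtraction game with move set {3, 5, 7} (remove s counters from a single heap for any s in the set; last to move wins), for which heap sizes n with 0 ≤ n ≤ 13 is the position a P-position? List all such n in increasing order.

0, 1, 2, 10, 11, 12

Grundy values for subtraction set {3, 5, 7}:
g(0) = mex{} = 0
g(1) = mex{} = 0
g(2) = mex{} = 0
g(3) = mex{0} = 1
g(4) = mex{0} = 1
g(5) = mex{0} = 1
g(6) = mex{0,1} = 2
g(7) = mex{0,1} = 2
g(8) = mex{0,1} = 2
g(9) = mex{0,1,2} = 3
g(10) = mex{1,2} = 0
g(11) = mex{1,2} = 0
g(12) = mex{1,2,3} = 0
g(13) = mex{0,2} = 1
The P-positions (g = 0) in 0..13 are 0, 1, 2, 10, 11, 12.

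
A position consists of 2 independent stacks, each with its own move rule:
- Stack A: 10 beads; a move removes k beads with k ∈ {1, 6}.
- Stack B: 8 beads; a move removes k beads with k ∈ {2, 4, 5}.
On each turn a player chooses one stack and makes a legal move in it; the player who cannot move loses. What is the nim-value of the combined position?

1

For stack A, compute g(0), g(1), … with moves {1, 6}:
g(0) = mex{} = 0
g(1) = mex{0} = 1
g(2) = mex{1} = 0
g(3) = mex{0} = 1
g(4) = mex{1} = 0
g(5) = mex{0} = 1
g(6) = mex{0,1} = 2
g(7) = mex{1,2} = 0
g(8) = mex{0} = 1
g(9) = mex{1} = 0
g(10) = mex{0} = 1
So g(10) = 1.
Grundy values for stack B (subtraction set {2, 4, 5}):
k:     0  1  2  3  4  5  6  7  8
g(k):  0  0  1  1  2  2  3  0  0
So g(8) = 0.
By the Sprague-Grundy theorem, the Grundy value of a sum of independent games is the XOR of the component values.
Combined value = 1 XOR 0 = 1.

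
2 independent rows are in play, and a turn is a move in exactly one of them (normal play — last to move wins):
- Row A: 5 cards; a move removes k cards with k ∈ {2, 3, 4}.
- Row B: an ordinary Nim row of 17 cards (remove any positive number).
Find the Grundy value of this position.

Build the Grundy sequence for row A with g(k) = mex{g(k−s) : s ∈ {2, 3, 4}, s ≤ k}:
k:     0  1  2  3  4  5
g(k):  0  0  1  1  2  2
So g(5) = 2.
Row B is a plain Nim row of size 17, so its Grundy value is 17.
The value of a disjunctive sum is the nim-sum of the parts.
Combined value = 2 ⊕ 17 = 19.

19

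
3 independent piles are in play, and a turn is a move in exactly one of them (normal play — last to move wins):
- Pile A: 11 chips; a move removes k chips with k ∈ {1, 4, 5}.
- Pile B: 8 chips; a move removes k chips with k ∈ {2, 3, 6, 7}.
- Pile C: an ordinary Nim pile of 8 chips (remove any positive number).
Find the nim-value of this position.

Grundy values for pile A (subtraction set {1, 4, 5}):
k:     0  1  2  3  4  5  6  7  8  9 10 11
g(k):  0  1  0  1  2  3  2  3  0  1  0  1
So g(11) = 1.
Grundy values for pile B (subtraction set {2, 3, 6, 7}):
g(0) = mex{} = 0
g(1) = mex{} = 0
g(2) = mex{0} = 1
g(3) = mex{0} = 1
g(4) = mex{0,1} = 2
g(5) = mex{1} = 0
g(6) = mex{0,1,2} = 3
g(7) = mex{0,2} = 1
g(8) = mex{0,1,3} = 2
So g(8) = 2.
Pile C is a plain Nim pile of size 8, so its Grundy value is 8.
By the Sprague-Grundy theorem, the Grundy value of a sum of independent games is the XOR of the component values.
Combined value = 1 ⊕ 2 ⊕ 8 = 11.

11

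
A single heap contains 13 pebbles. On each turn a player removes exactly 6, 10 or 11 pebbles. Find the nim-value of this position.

Compute g(0), g(1), … for moves {6, 10, 11}:
k:     0  1  2  3  4  5  6  7  8  9 10 11 12 13
g(k):  0  0  0  0  0  0  1  1  1  1  1  1  2  2
So g(13) = 2.

2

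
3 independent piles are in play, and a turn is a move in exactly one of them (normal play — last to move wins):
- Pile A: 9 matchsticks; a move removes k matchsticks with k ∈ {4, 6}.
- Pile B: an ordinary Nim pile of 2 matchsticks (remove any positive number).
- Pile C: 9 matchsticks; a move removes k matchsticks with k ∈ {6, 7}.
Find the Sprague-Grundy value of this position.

Build the Grundy sequence for pile A with g(k) = mex{g(k−s) : s ∈ {4, 6}, s ≤ k}:
g(0) = mex{} = 0
g(1) = mex{} = 0
g(2) = mex{} = 0
g(3) = mex{} = 0
g(4) = mex{0} = 1
g(5) = mex{0} = 1
g(6) = mex{0} = 1
g(7) = mex{0} = 1
g(8) = mex{0,1} = 2
g(9) = mex{0,1} = 2
So g(9) = 2.
Pile B is a plain Nim pile of size 2, so its Grundy value is 2.
Build the Grundy sequence for pile C with g(k) = mex{g(k−s) : s ∈ {6, 7}, s ≤ k}:
g(0) = mex{} = 0
g(1) = mex{} = 0
g(2) = mex{} = 0
g(3) = mex{} = 0
g(4) = mex{} = 0
g(5) = mex{} = 0
g(6) = mex{0} = 1
g(7) = mex{0} = 1
g(8) = mex{0} = 1
g(9) = mex{0} = 1
So g(9) = 1.
By the Sprague-Grundy theorem, the Grundy value of a sum of independent games is the XOR of the component values.
Combined value = 2 ⊕ 2 ⊕ 1 = 1.

1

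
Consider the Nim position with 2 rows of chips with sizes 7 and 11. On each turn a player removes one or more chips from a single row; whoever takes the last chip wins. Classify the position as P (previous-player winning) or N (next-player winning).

Nim-sum: 7 ^ 11 = 12.
The nim-sum is 12 ≠ 0, so this is an N-position: the player to move can win.

N-position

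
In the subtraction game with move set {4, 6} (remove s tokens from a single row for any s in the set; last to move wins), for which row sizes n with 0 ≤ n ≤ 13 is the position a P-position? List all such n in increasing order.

Grundy values for subtraction set {4, 6}:
g(0) = mex{} = 0
g(1) = mex{} = 0
g(2) = mex{} = 0
g(3) = mex{} = 0
g(4) = mex{0} = 1
g(5) = mex{0} = 1
g(6) = mex{0} = 1
g(7) = mex{0} = 1
g(8) = mex{0,1} = 2
g(9) = mex{0,1} = 2
g(10) = mex{1} = 0
g(11) = mex{1} = 0
g(12) = mex{1,2} = 0
g(13) = mex{1,2} = 0
The P-positions (g = 0) in 0..13 are 0, 1, 2, 3, 10, 11, 12, 13.

0, 1, 2, 3, 10, 11, 12, 13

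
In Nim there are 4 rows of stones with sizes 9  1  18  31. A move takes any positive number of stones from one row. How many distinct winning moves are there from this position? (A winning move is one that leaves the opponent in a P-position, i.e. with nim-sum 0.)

Nim-sum: 9 ⊕ 1 ⊕ 18 ⊕ 31 = 5.
The overall nim-sum is X = 5. A row of size p has a winning move iff p XOR X < p (reduce it to p XOR X).
  9: 9 XOR 5 = 12 ≥ 9 — no move.
  1: 1 XOR 5 = 4 ≥ 1 — no move.
  18: 18 XOR 5 = 23 ≥ 18 — no move.
  31: 31 XOR 5 = 26 < 31 — winning move (to 26).
That gives 1 winning move.

1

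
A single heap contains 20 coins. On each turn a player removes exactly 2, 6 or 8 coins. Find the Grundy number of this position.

1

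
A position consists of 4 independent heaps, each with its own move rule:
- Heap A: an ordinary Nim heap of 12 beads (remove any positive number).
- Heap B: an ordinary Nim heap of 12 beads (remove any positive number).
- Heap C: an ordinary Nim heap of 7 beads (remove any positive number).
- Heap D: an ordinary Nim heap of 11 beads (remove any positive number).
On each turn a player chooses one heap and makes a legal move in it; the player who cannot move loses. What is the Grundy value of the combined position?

12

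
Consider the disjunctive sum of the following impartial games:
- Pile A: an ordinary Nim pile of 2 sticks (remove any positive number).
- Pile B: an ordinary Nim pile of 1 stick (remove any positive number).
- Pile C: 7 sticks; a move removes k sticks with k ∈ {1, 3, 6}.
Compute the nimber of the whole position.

0

Pile A is a plain Nim pile of size 2, so its Grundy value is 2.
Pile B is a plain Nim pile of size 1, so its Grundy value is 1.
Build the Grundy sequence for pile C with g(k) = mex{g(k−s) : s ∈ {1, 3, 6}, s ≤ k}:
g(0) = mex{} = 0
g(1) = mex{0} = 1
g(2) = mex{1} = 0
g(3) = mex{0} = 1
g(4) = mex{1} = 0
g(5) = mex{0} = 1
g(6) = mex{0,1} = 2
g(7) = mex{0,1,2} = 3
So g(7) = 3.
By the Sprague-Grundy theorem, the Grundy value of a sum of independent games is the XOR of the component values.
Combined value = 2 ⊕ 1 ⊕ 3 = 0.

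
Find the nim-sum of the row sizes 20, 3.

23

Compute the nim-sum pairwise:
20 ⊕ 3 = 23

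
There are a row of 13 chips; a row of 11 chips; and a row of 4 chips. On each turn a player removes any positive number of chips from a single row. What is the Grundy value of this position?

Write each in binary and XOR column by column:
  1101  (13)
  1011  (11)
  0100  (4)
  ----
  0010  (2)

2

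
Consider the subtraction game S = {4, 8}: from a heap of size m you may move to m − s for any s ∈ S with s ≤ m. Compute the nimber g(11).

Build the Grundy sequence with g(k) = mex{g(k−s) : s ∈ {4, 8}, s ≤ k}:
k:     0  1  2  3  4  5  6  7  8  9 10 11
g(k):  0  0  0  0  1  1  1  1  2  2  2  2
So g(11) = 2.

2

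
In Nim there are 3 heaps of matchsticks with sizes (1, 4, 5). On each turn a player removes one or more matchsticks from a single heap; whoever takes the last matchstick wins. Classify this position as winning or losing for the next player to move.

In binary:
  001  (1)
  100  (4)
  101  (5)
  ---
  000  (0)
The nim-sum is 0, so this is a P-position: the player to move is in a losing position under optimal play.

Losing position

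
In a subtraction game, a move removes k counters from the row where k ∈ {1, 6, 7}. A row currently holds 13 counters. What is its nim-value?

Build the Grundy sequence with g(k) = mex{g(k−s) : s ∈ {1, 6, 7}, s ≤ k}:
k:     0  1  2  3  4  5  6  7  8  9 10 11 12 13
g(k):  0  1  0  1  0  1  2  3  2  3  2  3  0  1
So g(13) = 1.

1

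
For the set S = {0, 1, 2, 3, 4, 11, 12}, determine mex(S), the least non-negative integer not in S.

5

The values 0, 1, 2, 3, 4 are all present; 5 is the first non-negative integer missing from the set.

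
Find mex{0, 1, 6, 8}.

2

The values 0, 1 are all present; 2 is the first non-negative integer missing from the set.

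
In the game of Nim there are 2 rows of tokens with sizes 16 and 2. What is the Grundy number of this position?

18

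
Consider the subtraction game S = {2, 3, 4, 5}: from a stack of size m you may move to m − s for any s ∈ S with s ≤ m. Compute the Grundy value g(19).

Build the Grundy sequence with g(k) = mex{g(k−s) : s ∈ {2, 3, 4, 5}, s ≤ k}:
k:     0  1  2  3  4  5  6  7  8  9 10 11 12 13 14 15 16 17 18 19
g(k):  0  0  1  1  2  2  3  0  0  1  1  2  2  3  0  0  1  1  2  2
So g(19) = 2.

2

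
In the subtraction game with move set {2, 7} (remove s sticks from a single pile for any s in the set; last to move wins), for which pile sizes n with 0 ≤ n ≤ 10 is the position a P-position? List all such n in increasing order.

Compute g(0), g(1), … for moves {2, 7}:
k:     0  1  2  3  4  5  6  7  8  9 10
g(k):  0  0  1  1  0  0  1  1  2  0  0
The P-positions (g = 0) in 0..10 are 0, 1, 4, 5, 9, 10.

0, 1, 4, 5, 9, 10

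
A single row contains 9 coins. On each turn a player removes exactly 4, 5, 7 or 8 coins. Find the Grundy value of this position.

2

Build the Grundy sequence with g(k) = mex{g(k−s) : s ∈ {4, 5, 7, 8}, s ≤ k}:
k:     0  1  2  3  4  5  6  7  8  9
g(k):  0  0  0  0  1  1  1  1  2  2
So g(9) = 2.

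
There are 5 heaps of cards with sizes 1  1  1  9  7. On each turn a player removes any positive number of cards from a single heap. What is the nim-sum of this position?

15

Compute the nim-sum pairwise:
1 ^ 1 = 0
0 ^ 1 = 1
1 ^ 9 = 8
8 ^ 7 = 15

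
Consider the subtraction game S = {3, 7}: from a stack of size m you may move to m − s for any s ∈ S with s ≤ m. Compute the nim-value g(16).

Grundy values for subtraction set {3, 7}:
k:     0  1  2  3  4  5  6  7  8  9 10 11 12 13 14 15 16
g(k):  0  0  0  1  1  1  0  2  2  1  0  0  0  1  1  1  0
So g(16) = 0.

0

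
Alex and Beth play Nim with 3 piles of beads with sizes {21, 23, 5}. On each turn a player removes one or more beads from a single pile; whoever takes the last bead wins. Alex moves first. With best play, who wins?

Bitwise XOR of the heap sizes:
  10101  (21)
  10111  (23)
  00101  (5)
  -----
  00111  (7)
The nim-sum is 7 ≠ 0, so this is an N-position: the player to move can win; Alex has a winning move.

Alex wins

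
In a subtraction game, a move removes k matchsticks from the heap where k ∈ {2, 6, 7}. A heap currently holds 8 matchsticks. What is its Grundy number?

2

Build the Grundy sequence with g(k) = mex{g(k−s) : s ∈ {2, 6, 7}, s ≤ k}:
k:     0  1  2  3  4  5  6  7  8
g(k):  0  0  1  1  0  0  1  1  2
So g(8) = 2.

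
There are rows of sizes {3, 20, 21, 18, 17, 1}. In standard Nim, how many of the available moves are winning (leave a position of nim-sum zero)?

0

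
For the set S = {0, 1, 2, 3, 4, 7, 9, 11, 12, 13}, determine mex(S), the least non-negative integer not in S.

5

The values 0, 1, 2, 3, 4 are all present; 5 is the first non-negative integer missing from the set.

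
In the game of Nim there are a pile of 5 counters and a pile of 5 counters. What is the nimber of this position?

Compute the nim-sum pairwise:
5 XOR 5 = 0

0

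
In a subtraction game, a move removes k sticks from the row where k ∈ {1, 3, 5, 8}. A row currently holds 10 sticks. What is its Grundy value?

2

Build the Grundy sequence with g(k) = mex{g(k−s) : s ∈ {1, 3, 5, 8}, s ≤ k}:
k:     0  1  2  3  4  5  6  7  8  9 10
g(k):  0  1  0  1  0  1  0  1  2  3  2
So g(10) = 2.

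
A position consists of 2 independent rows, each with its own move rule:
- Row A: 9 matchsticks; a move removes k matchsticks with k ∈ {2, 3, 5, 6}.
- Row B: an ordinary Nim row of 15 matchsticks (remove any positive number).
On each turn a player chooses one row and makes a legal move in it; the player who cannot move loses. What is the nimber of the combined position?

15

Build the Grundy sequence for row A with g(k) = mex{g(k−s) : s ∈ {2, 3, 5, 6}, s ≤ k}:
k:     0  1  2  3  4  5  6  7  8  9
g(k):  0  0  1  1  2  2  3  3  0  0
So g(9) = 0.
Row B is a plain Nim row of size 15, so its Grundy value is 15.
By the Sprague-Grundy theorem, the Grundy value of a sum of independent games is the XOR of the component values.
Combined value = 0 ⊕ 15 = 15.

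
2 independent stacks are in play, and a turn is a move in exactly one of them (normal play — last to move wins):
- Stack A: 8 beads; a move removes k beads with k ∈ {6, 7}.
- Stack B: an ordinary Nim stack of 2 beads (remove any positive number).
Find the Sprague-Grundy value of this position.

For stack A, compute g(0), g(1), … with moves {6, 7}:
g(0) = mex{} = 0
g(1) = mex{} = 0
g(2) = mex{} = 0
g(3) = mex{} = 0
g(4) = mex{} = 0
g(5) = mex{} = 0
g(6) = mex{0} = 1
g(7) = mex{0} = 1
g(8) = mex{0} = 1
So g(8) = 1.
Stack B is a plain Nim stack of size 2, so its Grundy value is 2.
The value of a disjunctive sum is the nim-sum of the parts.
Combined value = 1 XOR 2 = 3.

3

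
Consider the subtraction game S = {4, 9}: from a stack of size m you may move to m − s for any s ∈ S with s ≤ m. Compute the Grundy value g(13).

0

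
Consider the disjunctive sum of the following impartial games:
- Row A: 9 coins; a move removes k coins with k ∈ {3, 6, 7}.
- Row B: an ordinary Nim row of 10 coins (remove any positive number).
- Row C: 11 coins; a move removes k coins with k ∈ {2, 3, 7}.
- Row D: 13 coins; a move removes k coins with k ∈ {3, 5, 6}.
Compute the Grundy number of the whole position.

Grundy values for row A (subtraction set {3, 6, 7}):
g(0) = mex{} = 0
g(1) = mex{} = 0
g(2) = mex{} = 0
g(3) = mex{0} = 1
g(4) = mex{0} = 1
g(5) = mex{0} = 1
g(6) = mex{0,1} = 2
g(7) = mex{0,1} = 2
g(8) = mex{0,1} = 2
g(9) = mex{0,1,2} = 3
So g(9) = 3.
Row B is a plain Nim row of size 10, so its Grundy value is 10.
For row C, compute g(0), g(1), … with moves {2, 3, 7}:
k:     0  1  2  3  4  5  6  7  8  9 10 11
g(k):  0  0  1  1  2  0  0  1  1  2  0  0
So g(11) = 0.
For row D, compute g(0), g(1), … with moves {3, 5, 6}:
k:     0  1  2  3  4  5  6  7  8  9 10 11 12 13
g(k):  0  0  0  1  1  1  2  2  2  0  0  0  1  1
So g(13) = 1.
The value of a disjunctive sum is the nim-sum of the parts.
Combined value = 3 ⊕ 10 ⊕ 0 ⊕ 1 = 8.

8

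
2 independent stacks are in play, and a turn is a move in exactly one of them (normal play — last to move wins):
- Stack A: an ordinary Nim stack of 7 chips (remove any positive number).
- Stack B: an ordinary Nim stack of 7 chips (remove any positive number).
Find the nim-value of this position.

0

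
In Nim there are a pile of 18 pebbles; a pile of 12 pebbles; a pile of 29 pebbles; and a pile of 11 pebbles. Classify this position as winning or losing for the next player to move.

Compute the nim-sum pairwise:
18 XOR 12 = 30
30 XOR 29 = 3
3 XOR 11 = 8
The nim-sum is 8 ≠ 0, so this is an N-position: the player to move can win.

Winning position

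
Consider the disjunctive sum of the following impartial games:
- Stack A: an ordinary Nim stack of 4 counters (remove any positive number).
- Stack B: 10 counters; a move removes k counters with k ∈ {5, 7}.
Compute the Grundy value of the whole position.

Stack A is a plain Nim stack of size 4, so its Grundy value is 4.
For stack B, compute g(0), g(1), … with moves {5, 7}:
g(0) = mex{} = 0
g(1) = mex{} = 0
g(2) = mex{} = 0
g(3) = mex{} = 0
g(4) = mex{} = 0
g(5) = mex{0} = 1
g(6) = mex{0} = 1
g(7) = mex{0} = 1
g(8) = mex{0} = 1
g(9) = mex{0} = 1
g(10) = mex{0,1} = 2
So g(10) = 2.
By the Sprague-Grundy theorem, the Grundy value of a sum of independent games is the XOR of the component values.
Combined value = 4 ⊕ 2 = 6.

6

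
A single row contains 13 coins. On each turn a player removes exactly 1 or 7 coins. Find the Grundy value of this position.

1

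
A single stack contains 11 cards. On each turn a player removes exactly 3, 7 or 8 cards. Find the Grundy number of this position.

0

Grundy values for subtraction set {3, 7, 8}:
g(0) = mex{} = 0
g(1) = mex{} = 0
g(2) = mex{} = 0
g(3) = mex{0} = 1
g(4) = mex{0} = 1
g(5) = mex{0} = 1
g(6) = mex{1} = 0
g(7) = mex{0,1} = 2
g(8) = mex{0,1} = 2
g(9) = mex{0} = 1
g(10) = mex{0,1,2} = 3
g(11) = mex{1,2} = 0
So g(11) = 0.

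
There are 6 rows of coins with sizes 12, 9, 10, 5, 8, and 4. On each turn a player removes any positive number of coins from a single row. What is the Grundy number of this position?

Compute the nim-sum pairwise:
12 XOR 9 = 5
5 XOR 10 = 15
15 XOR 5 = 10
10 XOR 8 = 2
2 XOR 4 = 6

6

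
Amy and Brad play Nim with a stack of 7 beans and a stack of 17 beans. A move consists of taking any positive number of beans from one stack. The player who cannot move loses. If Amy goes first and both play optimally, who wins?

Compute the nim-sum pairwise:
7 XOR 17 = 22
The nim-sum is 22 ≠ 0, so this is an N-position: the player to move can win; Amy has a winning move.

Amy wins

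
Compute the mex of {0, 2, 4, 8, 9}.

1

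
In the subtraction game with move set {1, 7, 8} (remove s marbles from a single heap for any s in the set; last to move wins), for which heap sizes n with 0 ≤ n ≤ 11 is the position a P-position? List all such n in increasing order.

0, 2, 4, 6

Compute g(0), g(1), … for moves {1, 7, 8}:
k:     0  1  2  3  4  5  6  7  8  9 10 11
g(k):  0  1  0  1  0  1  0  1  2  3  2  3
The P-positions (g = 0) in 0..11 are 0, 2, 4, 6.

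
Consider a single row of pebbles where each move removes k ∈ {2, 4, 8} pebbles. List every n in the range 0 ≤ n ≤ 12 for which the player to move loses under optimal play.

0, 1, 6, 7, 12

Grundy values for subtraction set {2, 4, 8}:
g(0) = mex{} = 0
g(1) = mex{} = 0
g(2) = mex{0} = 1
g(3) = mex{0} = 1
g(4) = mex{0,1} = 2
g(5) = mex{0,1} = 2
g(6) = mex{1,2} = 0
g(7) = mex{1,2} = 0
g(8) = mex{0,2} = 1
g(9) = mex{0,2} = 1
g(10) = mex{0,1} = 2
g(11) = mex{0,1} = 2
g(12) = mex{1,2} = 0
The P-positions (g = 0) in 0..12 are 0, 1, 6, 7, 12.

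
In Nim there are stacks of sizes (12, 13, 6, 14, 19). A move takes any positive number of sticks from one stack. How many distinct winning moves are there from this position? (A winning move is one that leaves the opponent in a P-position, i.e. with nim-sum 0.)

1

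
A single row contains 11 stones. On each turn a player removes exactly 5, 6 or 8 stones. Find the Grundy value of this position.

2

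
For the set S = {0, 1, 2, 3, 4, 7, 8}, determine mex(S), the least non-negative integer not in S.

5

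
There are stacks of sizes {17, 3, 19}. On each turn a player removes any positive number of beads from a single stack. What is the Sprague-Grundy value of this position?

1

Compute the nim-sum pairwise:
17 ^ 3 = 18
18 ^ 19 = 1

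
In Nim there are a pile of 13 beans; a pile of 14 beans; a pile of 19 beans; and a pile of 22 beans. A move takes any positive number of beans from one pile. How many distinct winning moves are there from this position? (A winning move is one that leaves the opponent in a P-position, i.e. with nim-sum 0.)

3

Compute the nim-sum pairwise:
13 ^ 14 = 3
3 ^ 19 = 16
16 ^ 22 = 6
The overall nim-sum is X = 6. A pile of size p has a winning move iff p XOR X < p (reduce it to p XOR X).
  13: 13 XOR 6 = 11 < 13 — winning move (to 11).
  14: 14 XOR 6 = 8 < 14 — winning move (to 8).
  19: 19 XOR 6 = 21 ≥ 19 — no move.
  22: 22 XOR 6 = 16 < 22 — winning move (to 16).
That gives 3 winning moves.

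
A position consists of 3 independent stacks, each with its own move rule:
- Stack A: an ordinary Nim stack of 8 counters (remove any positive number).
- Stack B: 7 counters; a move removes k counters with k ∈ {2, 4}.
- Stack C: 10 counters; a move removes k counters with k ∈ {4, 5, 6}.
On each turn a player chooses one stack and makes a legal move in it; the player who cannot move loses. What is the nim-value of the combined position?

8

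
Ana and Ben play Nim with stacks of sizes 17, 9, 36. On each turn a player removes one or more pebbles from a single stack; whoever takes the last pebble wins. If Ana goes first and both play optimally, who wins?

Ana wins

Write each in binary and XOR column by column:
  010001  (17)
  001001  (9)
  100100  (36)
  ------
  111100  (60)
The nim-sum is 60 ≠ 0, so this is an N-position: the player to move can win; Ana has a winning move.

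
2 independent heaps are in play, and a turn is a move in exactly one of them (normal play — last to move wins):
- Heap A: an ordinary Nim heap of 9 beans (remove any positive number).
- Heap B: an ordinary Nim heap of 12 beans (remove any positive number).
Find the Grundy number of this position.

Heap A is a plain Nim heap of size 9, so its Grundy value is 9.
Heap B is a plain Nim heap of size 12, so its Grundy value is 12.
By the Sprague-Grundy theorem, the Grundy value of a sum of independent games is the XOR of the component values.
Combined value = 9 ⊕ 12 = 5.

5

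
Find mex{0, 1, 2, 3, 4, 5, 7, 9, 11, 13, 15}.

The values 0, 1, 2, 3, 4, 5 are all present; 6 is the first non-negative integer missing from the set.

6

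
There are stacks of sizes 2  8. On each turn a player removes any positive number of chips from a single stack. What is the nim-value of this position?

Compute the nim-sum pairwise:
2 XOR 8 = 10

10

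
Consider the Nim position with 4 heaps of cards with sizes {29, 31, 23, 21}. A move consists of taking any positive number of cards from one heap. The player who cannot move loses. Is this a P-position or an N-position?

P-position

Bitwise XOR of the heap sizes:
  11101  (29)
  11111  (31)
  10111  (23)
  10101  (21)
  -----
  00000  (0)
The nim-sum is 0, so this is a P-position: the player to move is in a losing position under optimal play.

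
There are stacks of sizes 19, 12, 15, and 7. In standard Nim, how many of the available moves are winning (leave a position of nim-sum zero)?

1

In binary:
  10011  (19)
  01100  (12)
  01111  (15)
  00111  (7)
  -----
  10111  (23)
The overall nim-sum is X = 23. A stack of size p has a winning move iff p XOR X < p (reduce it to p XOR X).
  19: 19 XOR 23 = 4 < 19 — winning move (to 4).
  12: 12 XOR 23 = 27 ≥ 12 — no move.
  15: 15 XOR 23 = 24 ≥ 15 — no move.
  7: 7 XOR 23 = 16 ≥ 7 — no move.
That gives 1 winning move.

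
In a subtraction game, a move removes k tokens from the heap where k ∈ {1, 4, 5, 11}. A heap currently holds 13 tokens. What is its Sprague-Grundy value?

Grundy values for subtraction set {1, 4, 5, 11}:
g(0) = mex{} = 0
g(1) = mex{0} = 1
g(2) = mex{1} = 0
g(3) = mex{0} = 1
g(4) = mex{0,1} = 2
g(5) = mex{0,1,2} = 3
g(6) = mex{0,1,3} = 2
g(7) = mex{0,1,2} = 3
g(8) = mex{1,2,3} = 0
g(9) = mex{0,2,3} = 1
g(10) = mex{1,2,3} = 0
g(11) = mex{0,2,3} = 1
g(12) = mex{0,1,3} = 2
g(13) = mex{0,1,2} = 3
So g(13) = 3.

3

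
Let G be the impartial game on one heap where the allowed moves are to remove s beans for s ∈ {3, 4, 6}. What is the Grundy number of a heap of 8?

Grundy values for subtraction set {3, 4, 6}:
k:     0  1  2  3  4  5  6  7  8
g(k):  0  0  0  1  1  1  2  2  2
So g(8) = 2.

2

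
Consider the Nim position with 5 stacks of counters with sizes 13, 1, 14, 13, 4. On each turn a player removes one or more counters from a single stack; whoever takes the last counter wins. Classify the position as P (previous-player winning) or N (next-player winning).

Compute the nim-sum pairwise:
13 ^ 1 = 12
12 ^ 14 = 2
2 ^ 13 = 15
15 ^ 4 = 11
The nim-sum is 11 ≠ 0, so this is an N-position: the player to move can win.

N-position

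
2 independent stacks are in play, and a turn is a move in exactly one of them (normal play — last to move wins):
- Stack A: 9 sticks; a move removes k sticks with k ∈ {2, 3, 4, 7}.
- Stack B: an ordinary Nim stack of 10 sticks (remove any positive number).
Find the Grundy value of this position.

Build the Grundy sequence for stack A with g(k) = mex{g(k−s) : s ∈ {2, 3, 4, 7}, s ≤ k}:
k:     0  1  2  3  4  5  6  7  8  9
g(k):  0  0  1  1  2  2  0  3  1  4
So g(9) = 4.
Stack B is a plain Nim stack of size 10, so its Grundy value is 10.
The value of a disjunctive sum is the nim-sum of the parts.
Combined value = 4 XOR 10 = 14.

14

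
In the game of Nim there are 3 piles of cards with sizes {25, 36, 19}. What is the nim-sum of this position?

Compute the nim-sum pairwise:
25 ⊕ 36 = 61
61 ⊕ 19 = 46

46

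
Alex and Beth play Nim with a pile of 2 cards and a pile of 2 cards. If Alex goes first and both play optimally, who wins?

Compute the nim-sum pairwise:
2 ^ 2 = 0
The nim-sum is 0, so this is a P-position: the player to move is in a losing position under optimal play; Alex is about to move from it and so loses — Beth wins.

Beth wins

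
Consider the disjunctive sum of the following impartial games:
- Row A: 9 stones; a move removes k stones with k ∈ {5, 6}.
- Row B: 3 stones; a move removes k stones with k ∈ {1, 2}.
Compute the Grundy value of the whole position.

1

Build the Grundy sequence for row A with g(k) = mex{g(k−s) : s ∈ {5, 6}, s ≤ k}:
g(0) = mex{} = 0
g(1) = mex{} = 0
g(2) = mex{} = 0
g(3) = mex{} = 0
g(4) = mex{} = 0
g(5) = mex{0} = 1
g(6) = mex{0} = 1
g(7) = mex{0} = 1
g(8) = mex{0} = 1
g(9) = mex{0} = 1
So g(9) = 1.
Build the Grundy sequence for row B with g(k) = mex{g(k−s) : s ∈ {1, 2}, s ≤ k}:
k:     0  1  2  3
g(k):  0  1  2  0
So g(3) = 0.
The value of a disjunctive sum is the nim-sum of the parts.
Combined value = 1 ⊕ 0 = 1.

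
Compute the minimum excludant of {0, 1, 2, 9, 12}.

The values 0, 1, 2 are all present; 3 is the first non-negative integer missing from the set.

3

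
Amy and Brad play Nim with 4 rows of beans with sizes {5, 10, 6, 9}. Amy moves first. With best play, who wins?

Bitwise XOR of the heap sizes:
  0101  (5)
  1010  (10)
  0110  (6)
  1001  (9)
  ----
  0000  (0)
The nim-sum is 0, so this is a P-position: the player to move is in a losing position under optimal play; Amy is about to move from it and so loses — Brad wins.

Brad wins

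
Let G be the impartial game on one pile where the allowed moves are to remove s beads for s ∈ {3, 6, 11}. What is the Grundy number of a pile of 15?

2

Compute g(0), g(1), … for moves {3, 6, 11}:
k:     0  1  2  3  4  5  6  7  8  9 10 11 12 13 14 15
g(k):  0  0  0  1  1  1  2  2  2  0  0  3  1  1  0  2
So g(15) = 2.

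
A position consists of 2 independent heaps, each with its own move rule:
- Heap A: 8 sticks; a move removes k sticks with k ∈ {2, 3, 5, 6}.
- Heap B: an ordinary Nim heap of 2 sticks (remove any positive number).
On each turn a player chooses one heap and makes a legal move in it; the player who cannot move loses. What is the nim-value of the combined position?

2

Build the Grundy sequence for heap A with g(k) = mex{g(k−s) : s ∈ {2, 3, 5, 6}, s ≤ k}:
k:     0  1  2  3  4  5  6  7  8
g(k):  0  0  1  1  2  2  3  3  0
So g(8) = 0.
Heap B is a plain Nim heap of size 2, so its Grundy value is 2.
By the Sprague-Grundy theorem, the Grundy value of a sum of independent games is the XOR of the component values.
Combined value = 0 XOR 2 = 2.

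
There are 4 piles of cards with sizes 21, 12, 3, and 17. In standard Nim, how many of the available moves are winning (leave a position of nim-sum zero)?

Compute the nim-sum pairwise:
21 ⊕ 12 = 25
25 ⊕ 3 = 26
26 ⊕ 17 = 11
The overall nim-sum is X = 11. A pile of size p has a winning move iff p XOR X < p (reduce it to p XOR X).
  21: 21 XOR 11 = 30 ≥ 21 — no move.
  12: 12 XOR 11 = 7 < 12 — winning move (to 7).
  3: 3 XOR 11 = 8 ≥ 3 — no move.
  17: 17 XOR 11 = 26 ≥ 17 — no move.
That gives 1 winning move.

1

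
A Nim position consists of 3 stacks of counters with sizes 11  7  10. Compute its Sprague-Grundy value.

Bitwise XOR of the heap sizes:
  1011  (11)
  0111  (7)
  1010  (10)
  ----
  0110  (6)

6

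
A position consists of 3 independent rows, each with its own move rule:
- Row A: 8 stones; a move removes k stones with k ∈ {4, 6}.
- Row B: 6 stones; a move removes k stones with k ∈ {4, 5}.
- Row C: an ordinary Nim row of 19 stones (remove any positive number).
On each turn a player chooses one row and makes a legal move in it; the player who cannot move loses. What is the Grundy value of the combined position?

16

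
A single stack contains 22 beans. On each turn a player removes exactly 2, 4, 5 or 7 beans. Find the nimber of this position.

2

Build the Grundy sequence with g(k) = mex{g(k−s) : s ∈ {2, 4, 5, 7}, s ≤ k}:
k:     0  1  2  3  4  5  6  7  8  9 10 11 12 13 14 15 16 17 18 19 20 21 22
g(k):  0  0  1  1  2  2  3  3  4  0  0  1  1  2  2  3  3  4  0  0  1  1  2
So g(22) = 2.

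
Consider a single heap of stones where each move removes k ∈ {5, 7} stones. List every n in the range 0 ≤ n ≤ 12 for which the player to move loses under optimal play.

Grundy values for subtraction set {5, 7}:
g(0) = mex{} = 0
g(1) = mex{} = 0
g(2) = mex{} = 0
g(3) = mex{} = 0
g(4) = mex{} = 0
g(5) = mex{0} = 1
g(6) = mex{0} = 1
g(7) = mex{0} = 1
g(8) = mex{0} = 1
g(9) = mex{0} = 1
g(10) = mex{0,1} = 2
g(11) = mex{0,1} = 2
g(12) = mex{1} = 0
The P-positions (g = 0) in 0..12 are 0, 1, 2, 3, 4, 12.

0, 1, 2, 3, 4, 12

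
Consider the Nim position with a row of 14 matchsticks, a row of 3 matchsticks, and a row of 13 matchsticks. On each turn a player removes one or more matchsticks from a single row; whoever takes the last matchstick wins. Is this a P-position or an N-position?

P-position

Nim-sum: 14 ^ 3 ^ 13 = 0.
The nim-sum is 0, so this is a P-position: the player to move is in a losing position under optimal play.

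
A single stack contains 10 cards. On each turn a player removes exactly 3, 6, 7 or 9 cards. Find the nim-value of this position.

3

Grundy values for subtraction set {3, 6, 7, 9}:
k:     0  1  2  3  4  5  6  7  8  9 10
g(k):  0  0  0  1  1  1  2  2  2  3  3
So g(10) = 3.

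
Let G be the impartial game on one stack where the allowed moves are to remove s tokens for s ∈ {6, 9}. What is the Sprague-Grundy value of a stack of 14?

Grundy values for subtraction set {6, 9}:
k:     0  1  2  3  4  5  6  7  8  9 10 11 12 13 14
g(k):  0  0  0  0  0  0  1  1  1  1  1  1  2  2  2
So g(14) = 2.

2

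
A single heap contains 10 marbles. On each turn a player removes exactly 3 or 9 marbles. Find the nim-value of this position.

1

Compute g(0), g(1), … for moves {3, 9}:
g(0) = mex{} = 0
g(1) = mex{} = 0
g(2) = mex{} = 0
g(3) = mex{0} = 1
g(4) = mex{0} = 1
g(5) = mex{0} = 1
g(6) = mex{1} = 0
g(7) = mex{1} = 0
g(8) = mex{1} = 0
g(9) = mex{0} = 1
g(10) = mex{0} = 1
So g(10) = 1.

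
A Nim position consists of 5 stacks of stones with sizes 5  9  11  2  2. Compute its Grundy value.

7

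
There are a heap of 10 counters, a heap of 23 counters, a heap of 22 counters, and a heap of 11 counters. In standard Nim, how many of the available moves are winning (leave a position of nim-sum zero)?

0

Compute the nim-sum pairwise:
10 ⊕ 23 = 29
29 ⊕ 22 = 11
11 ⊕ 11 = 0
The nim-sum is already 0, so every move leaves a nonzero nim-sum — there are no winning moves.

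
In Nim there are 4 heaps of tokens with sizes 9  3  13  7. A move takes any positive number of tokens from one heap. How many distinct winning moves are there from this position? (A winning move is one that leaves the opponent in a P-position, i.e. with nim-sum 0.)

0

Nim-sum: 9 XOR 3 XOR 13 XOR 7 = 0.
The nim-sum is already 0, so every move leaves a nonzero nim-sum — there are no winning moves.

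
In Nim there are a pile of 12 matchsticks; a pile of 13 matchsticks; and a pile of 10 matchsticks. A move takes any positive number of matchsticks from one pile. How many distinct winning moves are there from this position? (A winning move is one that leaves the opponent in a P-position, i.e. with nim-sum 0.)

3

Compute the nim-sum pairwise:
12 XOR 13 = 1
1 XOR 10 = 11
The overall nim-sum is X = 11. A pile of size p has a winning move iff p XOR X < p (reduce it to p XOR X).
  12: 12 XOR 11 = 7 < 12 — winning move (to 7).
  13: 13 XOR 11 = 6 < 13 — winning move (to 6).
  10: 10 XOR 11 = 1 < 10 — winning move (to 1).
That gives 3 winning moves.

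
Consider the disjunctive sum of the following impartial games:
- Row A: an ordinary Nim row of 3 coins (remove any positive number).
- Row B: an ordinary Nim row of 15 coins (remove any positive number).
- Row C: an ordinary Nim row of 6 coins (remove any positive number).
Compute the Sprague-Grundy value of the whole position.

10

Row A is a plain Nim row of size 3, so its Grundy value is 3.
Row B is a plain Nim row of size 15, so its Grundy value is 15.
Row C is a plain Nim row of size 6, so its Grundy value is 6.
By the Sprague-Grundy theorem, the Grundy value of a sum of independent games is the XOR of the component values.
Combined value = 3 ⊕ 15 ⊕ 6 = 10.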